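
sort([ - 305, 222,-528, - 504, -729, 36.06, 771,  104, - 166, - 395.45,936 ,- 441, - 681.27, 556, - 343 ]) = [ - 729, - 681.27,  -  528,-504, - 441,-395.45, - 343, - 305,-166, 36.06, 104,222, 556,771, 936 ]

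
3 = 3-0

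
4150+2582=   6732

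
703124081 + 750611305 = 1453735386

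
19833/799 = 24 + 657/799 = 24.82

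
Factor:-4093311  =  -3^1 * 17^1*83^1*967^1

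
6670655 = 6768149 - 97494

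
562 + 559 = 1121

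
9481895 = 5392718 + 4089177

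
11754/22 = 5877/11= 534.27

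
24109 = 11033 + 13076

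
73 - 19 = 54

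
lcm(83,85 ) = 7055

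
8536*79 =674344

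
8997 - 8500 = 497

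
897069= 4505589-3608520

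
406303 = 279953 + 126350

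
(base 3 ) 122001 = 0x1CC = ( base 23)K0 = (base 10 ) 460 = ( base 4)13030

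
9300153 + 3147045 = 12447198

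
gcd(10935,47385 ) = 3645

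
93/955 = 93/955 = 0.10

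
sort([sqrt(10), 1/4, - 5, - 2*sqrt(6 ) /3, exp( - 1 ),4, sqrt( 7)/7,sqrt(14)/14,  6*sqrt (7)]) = [ - 5,-2*sqrt(6 ) /3, 1/4,  sqrt(14) /14, exp( - 1),sqrt(7)/7, sqrt(10), 4, 6*sqrt(7)] 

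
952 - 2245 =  - 1293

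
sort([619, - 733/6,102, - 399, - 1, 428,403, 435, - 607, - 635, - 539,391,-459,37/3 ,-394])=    [ - 635 , - 607,-539, -459, -399, - 394, - 733/6,-1,37/3,102,  391,403, 428, 435,619 ]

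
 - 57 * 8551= - 487407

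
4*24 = 96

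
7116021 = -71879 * ( - 99) 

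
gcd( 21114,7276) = 34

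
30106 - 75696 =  - 45590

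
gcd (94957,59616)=1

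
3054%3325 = 3054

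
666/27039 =222/9013 = 0.02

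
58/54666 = 29/27333= 0.00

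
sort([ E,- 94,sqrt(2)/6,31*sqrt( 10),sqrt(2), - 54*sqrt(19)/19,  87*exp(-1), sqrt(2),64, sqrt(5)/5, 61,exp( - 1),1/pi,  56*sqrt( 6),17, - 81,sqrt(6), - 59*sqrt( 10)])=[ - 59 * sqrt( 10), - 94, - 81,  -  54*sqrt (19) /19, sqrt (2)/6,1/pi,exp( - 1),sqrt( 5) /5,sqrt(2 ),sqrt( 2),sqrt(6 ),E, 17, 87  *exp( - 1),61, 64, 31 * sqrt(10),56 * sqrt(6) ] 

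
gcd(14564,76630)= 2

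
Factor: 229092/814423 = 2^2*3^1 *17^1 *1123^1*814423^( - 1)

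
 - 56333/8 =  - 7042 + 3/8 = - 7041.62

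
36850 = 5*7370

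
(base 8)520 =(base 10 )336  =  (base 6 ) 1320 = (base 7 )660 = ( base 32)ag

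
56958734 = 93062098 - 36103364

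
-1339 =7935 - 9274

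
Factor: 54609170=2^1*5^1*7^1*11^1*70921^1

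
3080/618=1540/309 = 4.98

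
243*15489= 3763827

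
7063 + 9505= 16568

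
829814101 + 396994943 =1226809044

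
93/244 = 93/244 = 0.38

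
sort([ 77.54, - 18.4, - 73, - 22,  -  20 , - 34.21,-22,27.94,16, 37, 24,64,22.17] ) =[-73, - 34.21,-22, - 22, -20, - 18.4,16, 22.17,24,27.94,37,64 , 77.54]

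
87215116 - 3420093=83795023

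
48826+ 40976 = 89802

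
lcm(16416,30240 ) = 574560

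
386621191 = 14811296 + 371809895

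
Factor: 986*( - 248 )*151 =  - 2^4*17^1*29^1*31^1*151^1 =- 36923728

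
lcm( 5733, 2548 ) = 22932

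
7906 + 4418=12324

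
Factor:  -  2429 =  - 7^1*347^1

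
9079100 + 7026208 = 16105308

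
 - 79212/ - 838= 39606/419 = 94.53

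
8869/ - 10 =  -8869/10 = -886.90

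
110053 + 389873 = 499926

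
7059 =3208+3851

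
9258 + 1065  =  10323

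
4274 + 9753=14027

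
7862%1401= 857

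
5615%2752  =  111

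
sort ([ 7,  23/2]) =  [ 7, 23/2]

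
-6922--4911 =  - 2011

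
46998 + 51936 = 98934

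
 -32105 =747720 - 779825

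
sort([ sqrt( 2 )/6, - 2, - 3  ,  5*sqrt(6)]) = [ - 3, - 2,  sqrt( 2)/6, 5*sqrt(6)]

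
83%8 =3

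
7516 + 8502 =16018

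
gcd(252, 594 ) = 18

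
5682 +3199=8881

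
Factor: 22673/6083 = 41/11 = 11^(  -  1)*41^1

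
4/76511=4/76511 = 0.00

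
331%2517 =331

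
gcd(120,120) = 120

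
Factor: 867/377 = 3^1*13^( - 1 )*17^2*29^ (-1 )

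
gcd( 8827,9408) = 7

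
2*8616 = 17232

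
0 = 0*255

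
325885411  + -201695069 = 124190342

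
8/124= 2/31 = 0.06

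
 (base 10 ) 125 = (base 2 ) 1111101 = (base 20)65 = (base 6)325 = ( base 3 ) 11122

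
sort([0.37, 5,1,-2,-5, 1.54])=[ - 5,-2, 0.37,1,1.54,5] 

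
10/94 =5/47 = 0.11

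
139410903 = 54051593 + 85359310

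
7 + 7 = 14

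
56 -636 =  - 580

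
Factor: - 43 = -43^1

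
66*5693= 375738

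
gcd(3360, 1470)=210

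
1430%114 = 62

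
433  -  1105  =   - 672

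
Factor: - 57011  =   - 47^1*1213^1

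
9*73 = 657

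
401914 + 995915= 1397829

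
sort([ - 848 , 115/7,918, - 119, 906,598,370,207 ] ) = [ - 848, - 119,115/7,207,370, 598, 906,918 ]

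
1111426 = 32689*34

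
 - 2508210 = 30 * ( - 83607) 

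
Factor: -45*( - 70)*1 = 3150 = 2^1 * 3^2*5^2*7^1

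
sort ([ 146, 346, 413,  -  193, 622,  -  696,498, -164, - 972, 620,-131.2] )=[ - 972,- 696, - 193,-164,- 131.2, 146, 346, 413,498, 620,622]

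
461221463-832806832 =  - 371585369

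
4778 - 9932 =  - 5154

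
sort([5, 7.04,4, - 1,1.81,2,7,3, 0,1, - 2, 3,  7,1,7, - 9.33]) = [ - 9.33, - 2, - 1,0,1, 1, 1.81,2,3,  3, 4, 5,7, 7,7,7.04 ]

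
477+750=1227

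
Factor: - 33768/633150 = -4/75=-2^2*3^(-1)*5^( - 2)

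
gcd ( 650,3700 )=50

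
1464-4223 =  - 2759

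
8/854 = 4/427 = 0.01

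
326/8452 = 163/4226  =  0.04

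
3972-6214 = -2242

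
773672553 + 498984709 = 1272657262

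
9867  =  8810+1057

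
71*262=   18602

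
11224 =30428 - 19204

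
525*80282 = 42148050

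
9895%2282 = 767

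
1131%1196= 1131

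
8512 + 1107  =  9619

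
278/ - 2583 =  - 1 + 2305/2583 = - 0.11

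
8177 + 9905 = 18082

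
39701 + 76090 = 115791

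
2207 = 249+1958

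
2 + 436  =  438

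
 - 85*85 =  -  7225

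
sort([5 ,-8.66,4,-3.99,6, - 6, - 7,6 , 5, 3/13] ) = [-8.66,-7, - 6, - 3.99,3/13,4, 5 , 5 , 6,6 ]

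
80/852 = 20/213 = 0.09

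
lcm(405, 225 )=2025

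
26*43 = 1118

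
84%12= 0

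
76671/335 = 228+ 291/335 = 228.87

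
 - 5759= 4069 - 9828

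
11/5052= 11/5052 = 0.00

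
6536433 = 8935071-2398638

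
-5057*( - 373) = 1886261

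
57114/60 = 9519/10 = 951.90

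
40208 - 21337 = 18871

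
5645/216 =5645/216 = 26.13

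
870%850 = 20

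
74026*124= 9179224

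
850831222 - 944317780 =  - 93486558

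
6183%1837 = 672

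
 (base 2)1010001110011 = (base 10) 5235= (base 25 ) 89A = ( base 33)4ql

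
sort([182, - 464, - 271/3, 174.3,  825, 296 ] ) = [ - 464,  -  271/3 , 174.3,182, 296, 825]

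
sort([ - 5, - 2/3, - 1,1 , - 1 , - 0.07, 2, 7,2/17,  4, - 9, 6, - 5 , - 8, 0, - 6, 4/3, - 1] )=[ - 9,-8 , - 6, - 5, - 5, - 1 , - 1,-1, - 2/3, - 0.07, 0,2/17, 1,4/3,2, 4, 6,7 ]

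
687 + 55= 742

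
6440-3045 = 3395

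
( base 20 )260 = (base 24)1e8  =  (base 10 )920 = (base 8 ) 1630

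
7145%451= 380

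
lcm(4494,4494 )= 4494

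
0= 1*0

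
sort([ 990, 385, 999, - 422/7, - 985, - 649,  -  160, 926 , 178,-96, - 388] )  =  [- 985,-649,-388, - 160, -96, - 422/7,178, 385 , 926, 990, 999]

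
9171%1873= 1679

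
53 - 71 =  - 18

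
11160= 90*124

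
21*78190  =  1641990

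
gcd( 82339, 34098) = 1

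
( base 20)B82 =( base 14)193C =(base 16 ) 11d2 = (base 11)3478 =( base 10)4562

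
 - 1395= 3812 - 5207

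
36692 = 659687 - 622995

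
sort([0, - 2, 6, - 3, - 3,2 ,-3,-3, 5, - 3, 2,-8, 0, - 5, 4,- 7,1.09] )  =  [ - 8, - 7, - 5, -3, - 3, - 3,-3, -3,  -  2, 0, 0, 1.09,2,2, 4, 5 , 6]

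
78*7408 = 577824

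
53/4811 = 53/4811 = 0.01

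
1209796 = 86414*14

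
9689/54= 179 + 23/54 = 179.43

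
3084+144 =3228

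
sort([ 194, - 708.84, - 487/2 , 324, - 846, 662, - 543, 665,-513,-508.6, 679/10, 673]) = [ - 846, - 708.84, - 543, - 513, - 508.6, - 487/2, 679/10 , 194,324,  662, 665, 673] 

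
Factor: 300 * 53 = 15900 = 2^2*3^1*5^2*53^1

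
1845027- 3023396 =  - 1178369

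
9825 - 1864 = 7961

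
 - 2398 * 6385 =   -  15311230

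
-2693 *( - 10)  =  26930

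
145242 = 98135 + 47107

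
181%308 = 181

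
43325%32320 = 11005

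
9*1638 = 14742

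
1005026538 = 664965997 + 340060541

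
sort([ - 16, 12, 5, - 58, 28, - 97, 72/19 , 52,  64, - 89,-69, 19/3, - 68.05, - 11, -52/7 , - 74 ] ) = [-97, - 89, -74,-69,- 68.05, - 58, - 16 , - 11,-52/7, 72/19, 5,19/3, 12,  28,52, 64 ]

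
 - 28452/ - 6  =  4742/1=4742.00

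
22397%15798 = 6599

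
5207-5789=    - 582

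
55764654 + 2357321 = 58121975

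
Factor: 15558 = 2^1*3^1*2593^1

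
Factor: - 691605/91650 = - 981/130 = - 2^( - 1)*3^2*5^( - 1)*13^ ( - 1 )*109^1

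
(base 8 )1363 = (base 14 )3BD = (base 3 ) 1000222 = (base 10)755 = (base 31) OB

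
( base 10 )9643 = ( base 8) 22653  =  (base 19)17da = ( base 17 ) 1g64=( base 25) FAI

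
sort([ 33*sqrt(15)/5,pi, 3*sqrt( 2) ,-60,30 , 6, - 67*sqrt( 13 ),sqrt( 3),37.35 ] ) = [-67*sqrt( 13 ) , - 60 , sqrt( 3 ), pi,3*sqrt( 2),  6, 33*sqrt( 15) /5,  30 , 37.35 ]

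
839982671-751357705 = 88624966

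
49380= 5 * 9876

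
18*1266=22788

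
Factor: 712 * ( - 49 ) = - 34888 = - 2^3*7^2*89^1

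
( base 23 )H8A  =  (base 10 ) 9187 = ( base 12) 5397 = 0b10001111100011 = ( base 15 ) 2AC7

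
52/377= 4/29 = 0.14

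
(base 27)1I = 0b101101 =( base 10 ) 45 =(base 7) 63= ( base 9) 50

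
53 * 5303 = 281059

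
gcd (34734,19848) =4962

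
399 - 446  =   - 47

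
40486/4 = 20243/2 = 10121.50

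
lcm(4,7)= 28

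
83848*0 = 0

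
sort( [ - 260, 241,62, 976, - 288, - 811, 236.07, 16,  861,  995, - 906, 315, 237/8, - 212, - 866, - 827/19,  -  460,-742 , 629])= [  -  906, - 866,-811, - 742,-460, - 288,-260,- 212, - 827/19,16, 237/8,62,236.07,241,315, 629 , 861, 976,995]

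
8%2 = 0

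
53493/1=53493  =  53493.00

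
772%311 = 150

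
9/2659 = 9/2659 = 0.00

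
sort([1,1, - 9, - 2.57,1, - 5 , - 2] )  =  [ - 9, - 5, - 2.57,-2, 1,  1,1]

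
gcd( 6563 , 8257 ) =1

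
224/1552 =14/97  =  0.14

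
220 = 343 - 123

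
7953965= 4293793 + 3660172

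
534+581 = 1115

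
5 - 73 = -68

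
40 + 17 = 57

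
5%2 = 1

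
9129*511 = 4664919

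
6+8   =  14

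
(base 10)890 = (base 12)622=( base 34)q6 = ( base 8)1572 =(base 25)1AF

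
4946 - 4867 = 79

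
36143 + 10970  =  47113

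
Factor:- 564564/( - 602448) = 2^ ( - 2)*13^1*47^1*163^ ( - 1 ) = 611/652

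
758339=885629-127290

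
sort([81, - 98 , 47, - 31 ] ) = [ - 98, - 31, 47,  81]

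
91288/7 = 13041 + 1/7 = 13041.14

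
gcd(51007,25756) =1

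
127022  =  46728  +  80294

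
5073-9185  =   - 4112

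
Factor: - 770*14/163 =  - 10780/163 = - 2^2*5^1 *7^2*11^1*163^( - 1)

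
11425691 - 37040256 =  - 25614565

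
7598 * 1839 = 13972722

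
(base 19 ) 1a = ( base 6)45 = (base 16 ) 1d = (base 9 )32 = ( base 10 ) 29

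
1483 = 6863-5380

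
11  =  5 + 6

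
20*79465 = 1589300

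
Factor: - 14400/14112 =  - 2^1*5^2*7^( - 2)=-  50/49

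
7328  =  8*916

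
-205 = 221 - 426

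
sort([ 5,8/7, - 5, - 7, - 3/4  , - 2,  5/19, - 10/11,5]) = [ - 7, - 5,  -  2 , - 10/11, - 3/4 , 5/19,8/7,5,5 ] 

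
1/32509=1/32509 = 0.00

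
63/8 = 63/8 = 7.88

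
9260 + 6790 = 16050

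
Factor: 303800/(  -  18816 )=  - 2^ ( - 4 )* 3^( - 1)*5^2 * 31^1= - 775/48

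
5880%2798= 284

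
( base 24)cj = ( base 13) 1A8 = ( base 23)d8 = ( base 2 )100110011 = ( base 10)307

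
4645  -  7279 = -2634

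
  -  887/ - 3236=887/3236 = 0.27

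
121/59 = 2 + 3/59 =2.05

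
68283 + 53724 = 122007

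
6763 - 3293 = 3470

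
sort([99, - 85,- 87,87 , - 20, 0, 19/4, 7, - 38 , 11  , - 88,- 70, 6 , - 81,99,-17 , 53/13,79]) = [- 88, - 87, - 85, - 81, - 70, - 38, - 20, - 17, 0,53/13,19/4, 6,7,11,79,87, 99, 99]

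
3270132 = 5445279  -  2175147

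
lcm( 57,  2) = 114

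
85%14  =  1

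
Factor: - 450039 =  - 3^1 * 67^1*2239^1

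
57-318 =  - 261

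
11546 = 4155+7391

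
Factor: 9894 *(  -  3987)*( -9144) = 2^4  *3^5 * 17^1*97^1*127^1*443^1 = 360706824432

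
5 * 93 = 465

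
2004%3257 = 2004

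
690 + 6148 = 6838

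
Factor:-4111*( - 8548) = 35140828 = 2^2*2137^1*4111^1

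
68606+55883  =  124489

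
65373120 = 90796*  720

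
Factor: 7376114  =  2^1*3688057^1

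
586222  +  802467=1388689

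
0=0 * 728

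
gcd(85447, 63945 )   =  1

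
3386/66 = 51 + 10/33 = 51.30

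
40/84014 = 20/42007 = 0.00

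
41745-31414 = 10331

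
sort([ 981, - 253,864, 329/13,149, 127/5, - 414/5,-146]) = [ - 253, - 146, - 414/5,329/13,127/5, 149, 864 , 981]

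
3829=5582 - 1753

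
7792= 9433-1641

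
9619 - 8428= 1191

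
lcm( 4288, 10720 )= 21440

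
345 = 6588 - 6243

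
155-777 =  - 622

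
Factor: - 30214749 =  - 3^1 * 47^1*421^1*509^1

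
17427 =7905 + 9522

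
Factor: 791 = 7^1*113^1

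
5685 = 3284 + 2401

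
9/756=1/84 = 0.01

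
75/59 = 75/59 = 1.27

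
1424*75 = 106800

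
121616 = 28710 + 92906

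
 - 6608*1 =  - 6608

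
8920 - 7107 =1813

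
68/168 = 17/42 = 0.40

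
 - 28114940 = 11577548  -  39692488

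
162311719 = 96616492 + 65695227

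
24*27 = 648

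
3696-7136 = -3440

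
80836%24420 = 7576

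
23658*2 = 47316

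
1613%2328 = 1613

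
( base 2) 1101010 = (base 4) 1222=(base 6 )254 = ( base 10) 106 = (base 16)6a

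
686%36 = 2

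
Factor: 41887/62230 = 2^( - 1) * 5^ ( - 1) *7^ ( - 2)*127^( - 1 )*41887^1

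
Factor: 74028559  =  11^1*23^1  *  227^1*1289^1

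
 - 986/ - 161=6 + 20/161 = 6.12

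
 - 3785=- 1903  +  -1882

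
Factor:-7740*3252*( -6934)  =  174532108320=2^5*3^3*5^1*43^1*271^1*3467^1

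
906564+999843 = 1906407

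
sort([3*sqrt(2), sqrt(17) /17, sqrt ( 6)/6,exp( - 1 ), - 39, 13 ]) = [-39, sqrt( 17 ) /17, exp( - 1),sqrt(6) /6, 3*sqrt ( 2 ),13]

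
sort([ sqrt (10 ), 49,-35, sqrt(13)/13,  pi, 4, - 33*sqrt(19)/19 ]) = [ - 35  ,-33*sqrt (19) /19 , sqrt ( 13 )/13, pi,sqrt( 10),4,49]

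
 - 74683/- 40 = 74683/40= 1867.08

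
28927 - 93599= - 64672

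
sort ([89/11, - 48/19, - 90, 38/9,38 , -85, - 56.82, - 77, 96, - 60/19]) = [ - 90, - 85,-77 , - 56.82, - 60/19 , -48/19 , 38/9, 89/11, 38, 96 ]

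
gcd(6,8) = 2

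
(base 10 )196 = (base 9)237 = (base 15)d1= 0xC4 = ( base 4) 3010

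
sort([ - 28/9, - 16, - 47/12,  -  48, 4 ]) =[-48, - 16, - 47/12, - 28/9,4]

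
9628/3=3209 + 1/3 = 3209.33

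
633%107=98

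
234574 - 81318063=-81083489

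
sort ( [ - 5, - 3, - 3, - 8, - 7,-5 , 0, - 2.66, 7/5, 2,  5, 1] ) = [ - 8, - 7,-5, - 5, - 3,  -  3,-2.66, 0,1, 7/5,2,  5 ] 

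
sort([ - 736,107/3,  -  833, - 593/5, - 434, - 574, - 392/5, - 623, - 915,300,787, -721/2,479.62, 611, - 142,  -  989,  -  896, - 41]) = [ - 989, - 915,-896,-833, - 736, - 623, - 574 ,- 434,-721/2,-142,-593/5, - 392/5, - 41, 107/3,  300,479.62, 611, 787]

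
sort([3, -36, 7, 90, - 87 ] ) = [ - 87, - 36,3, 7,90] 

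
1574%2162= 1574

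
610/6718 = 305/3359  =  0.09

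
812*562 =456344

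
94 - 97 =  - 3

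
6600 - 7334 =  - 734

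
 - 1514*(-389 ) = 588946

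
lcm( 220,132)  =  660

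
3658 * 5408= 19782464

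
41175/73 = 564+3/73 = 564.04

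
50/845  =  10/169 = 0.06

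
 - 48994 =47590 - 96584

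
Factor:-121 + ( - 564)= - 5^1*137^1 =- 685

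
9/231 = 3/77 = 0.04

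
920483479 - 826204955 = 94278524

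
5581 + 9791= 15372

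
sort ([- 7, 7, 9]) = [-7, 7,9]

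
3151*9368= 29518568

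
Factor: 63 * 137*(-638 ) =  - 2^1*3^2*7^1*11^1  *  29^1*137^1=- 5506578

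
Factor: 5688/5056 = 9/8 = 2^ ( - 3)*3^2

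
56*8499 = 475944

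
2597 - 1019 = 1578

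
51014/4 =25507/2 = 12753.50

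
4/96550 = 2/48275 = 0.00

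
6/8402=3/4201 = 0.00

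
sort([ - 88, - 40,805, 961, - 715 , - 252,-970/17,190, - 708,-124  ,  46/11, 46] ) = [ - 715, - 708,-252, - 124 , - 88, -970/17, - 40, 46/11 , 46, 190,  805, 961]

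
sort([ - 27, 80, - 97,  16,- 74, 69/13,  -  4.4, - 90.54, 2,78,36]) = [ - 97,- 90.54,  -  74,-27, - 4.4,2 , 69/13,16 , 36,78, 80 ] 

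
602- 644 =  - 42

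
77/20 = 3+17/20 = 3.85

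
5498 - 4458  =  1040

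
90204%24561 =16521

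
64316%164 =28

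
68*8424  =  572832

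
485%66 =23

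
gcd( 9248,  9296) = 16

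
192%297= 192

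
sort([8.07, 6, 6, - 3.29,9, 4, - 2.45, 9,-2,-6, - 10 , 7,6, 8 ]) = [-10, - 6, - 3.29 , - 2.45,  -  2,4,6, 6 , 6, 7, 8, 8.07,9,9] 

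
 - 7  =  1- 8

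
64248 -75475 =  -11227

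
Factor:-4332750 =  - 2^1*3^1*5^3 * 53^1 * 109^1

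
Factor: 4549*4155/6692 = 18901095/6692 = 2^ (- 2 ) * 3^1*5^1*7^(- 1 )*239^ (- 1)*277^1*4549^1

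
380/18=21 + 1/9 = 21.11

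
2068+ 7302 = 9370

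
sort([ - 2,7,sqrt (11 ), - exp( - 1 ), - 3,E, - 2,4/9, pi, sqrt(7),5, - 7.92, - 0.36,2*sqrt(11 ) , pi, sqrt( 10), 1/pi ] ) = [ - 7.92, - 3, - 2, - 2, - exp( - 1) , - 0.36,1/pi,4/9,sqrt( 7 ), E,pi,pi , sqrt(10),sqrt(11),5, 2*sqrt( 11 ),7 ]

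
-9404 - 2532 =  -  11936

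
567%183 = 18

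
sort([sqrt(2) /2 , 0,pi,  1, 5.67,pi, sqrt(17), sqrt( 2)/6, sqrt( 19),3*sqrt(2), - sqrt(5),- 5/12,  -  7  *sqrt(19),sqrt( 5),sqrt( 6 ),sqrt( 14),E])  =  [ - 7 * sqrt(19),-sqrt( 5),- 5/12,0,sqrt (2) /6,sqrt( 2)/2 , 1, sqrt(5), sqrt(6 ), E,pi, pi,sqrt(14),  sqrt( 17 ) , 3 * sqrt(2),sqrt(19),  5.67]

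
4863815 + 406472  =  5270287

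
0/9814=0=0.00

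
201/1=201 = 201.00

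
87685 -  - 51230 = 138915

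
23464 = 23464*1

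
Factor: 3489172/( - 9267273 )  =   -2^2*3^( - 2) * 439^1 *1987^1*1029697^(  -  1)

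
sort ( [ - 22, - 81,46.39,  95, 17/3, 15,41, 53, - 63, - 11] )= [ - 81,  -  63, - 22, - 11, 17/3, 15,41,46.39, 53, 95]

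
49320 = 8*6165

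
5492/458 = 11 + 227/229 = 11.99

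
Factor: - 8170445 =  - 5^1 * 1634089^1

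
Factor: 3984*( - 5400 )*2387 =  - 51352963200 = - 2^7*3^4*5^2*7^1*11^1*31^1*83^1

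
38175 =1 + 38174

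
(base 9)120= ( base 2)1100011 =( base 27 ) 3i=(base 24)43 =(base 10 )99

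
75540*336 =25381440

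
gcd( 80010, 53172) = 126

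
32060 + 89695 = 121755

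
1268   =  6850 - 5582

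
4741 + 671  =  5412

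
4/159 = 4/159 = 0.03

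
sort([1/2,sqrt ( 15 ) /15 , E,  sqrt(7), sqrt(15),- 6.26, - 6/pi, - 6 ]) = [ - 6.26, - 6, -6/pi, sqrt(15)/15, 1/2, sqrt(7 ),E,sqrt(15) ]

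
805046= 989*814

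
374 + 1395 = 1769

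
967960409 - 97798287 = 870162122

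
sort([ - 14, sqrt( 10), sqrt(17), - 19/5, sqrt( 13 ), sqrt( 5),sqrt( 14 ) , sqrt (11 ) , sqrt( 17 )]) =[ - 14, - 19/5,sqrt(5),sqrt( 10),sqrt(11 ), sqrt( 13 ), sqrt( 14), sqrt( 17 ), sqrt( 17)]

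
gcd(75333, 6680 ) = 1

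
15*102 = 1530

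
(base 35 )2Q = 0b1100000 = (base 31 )33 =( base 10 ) 96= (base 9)116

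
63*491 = 30933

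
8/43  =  8/43 = 0.19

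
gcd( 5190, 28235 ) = 5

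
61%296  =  61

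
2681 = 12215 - 9534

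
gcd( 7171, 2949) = 1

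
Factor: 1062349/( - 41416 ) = - 2^(-3)*31^( - 1)*167^( - 1 )*1062349^1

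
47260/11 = 4296+4/11 = 4296.36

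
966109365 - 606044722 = 360064643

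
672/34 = 336/17 = 19.76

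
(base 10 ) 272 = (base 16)110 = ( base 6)1132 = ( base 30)92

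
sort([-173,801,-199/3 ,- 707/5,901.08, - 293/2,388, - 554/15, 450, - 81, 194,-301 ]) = [ - 301, -173 , - 293/2, - 707/5,- 81,  -  199/3,  -  554/15, 194,388,450, 801,901.08 ] 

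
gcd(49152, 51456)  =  768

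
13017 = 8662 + 4355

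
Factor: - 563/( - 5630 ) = 2^( - 1 )*5^( - 1 ) = 1/10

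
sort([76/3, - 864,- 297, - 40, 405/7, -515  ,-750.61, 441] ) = [-864, - 750.61, - 515, - 297, - 40, 76/3, 405/7, 441 ] 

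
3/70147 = 3/70147 = 0.00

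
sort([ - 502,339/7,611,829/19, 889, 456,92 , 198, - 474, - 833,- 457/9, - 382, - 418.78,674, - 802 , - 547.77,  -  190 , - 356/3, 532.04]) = [ - 833,-802,- 547.77, - 502, - 474,- 418.78, - 382, - 190, - 356/3,-457/9, 829/19,339/7,92, 198, 456, 532.04,611, 674, 889]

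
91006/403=91006/403 = 225.82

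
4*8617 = 34468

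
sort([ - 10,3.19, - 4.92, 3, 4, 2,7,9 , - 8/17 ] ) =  [ - 10, - 4.92, - 8/17,2,3,3.19,4,7 , 9]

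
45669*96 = 4384224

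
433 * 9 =3897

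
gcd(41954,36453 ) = 1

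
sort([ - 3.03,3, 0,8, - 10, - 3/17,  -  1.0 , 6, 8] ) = [-10,-3.03, - 1.0, - 3/17, 0,3, 6,  8, 8]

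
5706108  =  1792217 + 3913891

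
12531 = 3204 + 9327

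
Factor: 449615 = 5^1*89923^1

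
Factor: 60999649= 911^1*66959^1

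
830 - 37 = 793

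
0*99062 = 0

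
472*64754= 30563888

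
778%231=85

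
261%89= 83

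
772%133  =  107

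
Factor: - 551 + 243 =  - 308 = - 2^2* 7^1*11^1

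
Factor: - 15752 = - 2^3*11^1*179^1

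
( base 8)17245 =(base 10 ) 7845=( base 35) 6e5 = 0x1EA5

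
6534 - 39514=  - 32980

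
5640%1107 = 105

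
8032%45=22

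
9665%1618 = 1575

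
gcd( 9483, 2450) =1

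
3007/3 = 1002 + 1/3 = 1002.33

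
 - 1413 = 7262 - 8675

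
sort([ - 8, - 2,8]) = [-8, - 2,8] 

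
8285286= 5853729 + 2431557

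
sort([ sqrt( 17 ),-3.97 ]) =[ - 3.97,sqrt( 17) ]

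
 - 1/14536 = -1 + 14535/14536 = -0.00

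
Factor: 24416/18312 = 4/3 = 2^2 * 3^( - 1) 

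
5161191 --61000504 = 66161695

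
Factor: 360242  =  2^1*281^1*641^1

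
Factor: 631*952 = 600712 = 2^3 *7^1*17^1*631^1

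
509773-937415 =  - 427642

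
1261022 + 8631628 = 9892650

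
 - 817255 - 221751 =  - 1039006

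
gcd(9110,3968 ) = 2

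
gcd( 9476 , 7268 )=92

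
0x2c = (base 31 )1d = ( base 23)1l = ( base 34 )1A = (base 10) 44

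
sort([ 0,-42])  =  [ - 42 , 0]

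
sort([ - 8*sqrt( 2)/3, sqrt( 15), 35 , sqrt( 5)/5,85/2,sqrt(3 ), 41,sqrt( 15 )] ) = [ - 8*sqrt( 2 ) /3,sqrt(  5)/5, sqrt(3), sqrt(15 ),sqrt( 15), 35, 41,85/2]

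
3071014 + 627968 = 3698982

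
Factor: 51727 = 13^1*23^1*173^1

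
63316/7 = 63316/7 = 9045.14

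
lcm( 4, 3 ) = 12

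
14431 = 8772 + 5659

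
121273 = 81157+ 40116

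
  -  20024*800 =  - 16019200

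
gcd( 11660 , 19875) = 265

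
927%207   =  99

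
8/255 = 8/255 =0.03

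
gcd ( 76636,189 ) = 7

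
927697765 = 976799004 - 49101239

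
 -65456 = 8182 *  ( -8)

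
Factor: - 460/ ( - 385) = 2^2*7^ (  -  1 ) * 11^(-1)*23^1 = 92/77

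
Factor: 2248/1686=2^2*3^( - 1)=4/3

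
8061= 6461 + 1600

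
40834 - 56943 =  - 16109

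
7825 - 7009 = 816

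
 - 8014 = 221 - 8235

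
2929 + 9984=12913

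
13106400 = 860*15240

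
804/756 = 67/63 = 1.06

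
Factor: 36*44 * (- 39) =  - 61776 = -2^4*3^3*11^1*13^1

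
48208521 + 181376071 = 229584592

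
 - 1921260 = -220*8733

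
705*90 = 63450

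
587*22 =12914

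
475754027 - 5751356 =470002671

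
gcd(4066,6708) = 2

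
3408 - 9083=-5675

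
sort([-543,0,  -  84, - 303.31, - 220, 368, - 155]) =[  -  543, - 303.31,-220, -155,  -  84,  0, 368] 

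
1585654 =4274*371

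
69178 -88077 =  - 18899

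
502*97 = 48694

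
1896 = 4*474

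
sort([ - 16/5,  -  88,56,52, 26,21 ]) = [  -  88, - 16/5, 21,26, 52, 56 ]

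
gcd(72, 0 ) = 72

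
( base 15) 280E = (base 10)8564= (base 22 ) HF6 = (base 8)20564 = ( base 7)33653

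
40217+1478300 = 1518517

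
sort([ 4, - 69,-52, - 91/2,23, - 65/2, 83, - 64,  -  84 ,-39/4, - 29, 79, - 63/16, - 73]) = [ - 84,  -  73, - 69 ,-64,-52 , - 91/2, - 65/2,-29,-39/4, - 63/16, 4, 23,79,83]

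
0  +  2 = 2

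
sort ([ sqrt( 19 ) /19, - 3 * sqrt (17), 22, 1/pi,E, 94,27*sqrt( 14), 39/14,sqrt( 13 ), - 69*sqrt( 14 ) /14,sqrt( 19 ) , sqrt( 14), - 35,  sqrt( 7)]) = [ -35 , -69*sqrt(14 )/14, - 3 * sqrt ( 17),sqrt(19 ) /19,1/pi, sqrt( 7 ), E , 39/14,sqrt(13),sqrt( 14 ), sqrt(19 ),22,94, 27  *  sqrt( 14 )]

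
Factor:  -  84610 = -2^1*5^1*8461^1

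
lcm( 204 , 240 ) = 4080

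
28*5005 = 140140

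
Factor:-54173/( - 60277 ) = 71^1* 79^( - 1 ) = 71/79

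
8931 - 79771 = - 70840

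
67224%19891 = 7551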